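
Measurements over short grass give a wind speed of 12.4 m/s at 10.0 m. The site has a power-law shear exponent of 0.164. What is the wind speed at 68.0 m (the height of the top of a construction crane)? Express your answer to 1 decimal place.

17.0 m/s

Power-law profile: V₂ = V₁ · (z₂/z₁)^α
V₂ = 12.4 × (68.0/10.0)^0.164 = 12.4 × (6.8000)^0.164
    = 12.4 × 1.3694 = 16.9806 m/s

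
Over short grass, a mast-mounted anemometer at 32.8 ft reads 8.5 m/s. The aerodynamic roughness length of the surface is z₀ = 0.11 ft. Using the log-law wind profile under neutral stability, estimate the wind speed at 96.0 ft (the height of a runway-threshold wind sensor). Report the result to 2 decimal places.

10.10 m/s

Log law: V(z) ∝ ln(z/z₀), so V₂/V₁ = ln(z₂/z₀) / ln(z₁/z₀).
ln(96.0/0.11) = 6.7716, ln(32.8/0.11) = 5.6977
V₂ = 8.5 × 6.7716/5.6977 = 8.5 × 1.1885 = 10.1021 m/s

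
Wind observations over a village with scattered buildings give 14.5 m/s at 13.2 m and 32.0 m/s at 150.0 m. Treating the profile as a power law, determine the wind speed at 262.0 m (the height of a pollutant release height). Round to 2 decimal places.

38.37 m/s

First find α: α = ln(V₂/V₁)/ln(z₂/z₁) = ln(32.0/14.5)/ln(150.0/13.2) = 0.79159/2.43042 = 0.3257
Extrapolate from 150.0 m to 262.0 m: V₃ = 32.0 × (262.0/150.0)^0.3257 = 32.0 × 1.1992 = 38.3741 m/s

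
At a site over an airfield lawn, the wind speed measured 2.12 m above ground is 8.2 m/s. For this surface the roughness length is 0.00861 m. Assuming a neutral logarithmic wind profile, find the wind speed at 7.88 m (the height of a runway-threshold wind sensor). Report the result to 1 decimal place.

10.2 m/s

Log law: V(z) ∝ ln(z/z₀), so V₂/V₁ = ln(z₂/z₀) / ln(z₁/z₀).
ln(7.88/0.00861) = 6.8192, ln(2.12/0.00861) = 5.5062
V₂ = 8.2 × 6.8192/5.5062 = 8.2 × 1.2384 = 10.1552 m/s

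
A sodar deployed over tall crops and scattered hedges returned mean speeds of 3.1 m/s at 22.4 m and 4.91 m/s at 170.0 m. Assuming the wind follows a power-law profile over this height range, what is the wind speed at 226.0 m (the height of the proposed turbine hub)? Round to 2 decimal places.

5.24 m/s

First find α: α = ln(V₂/V₁)/ln(z₂/z₁) = ln(4.91/3.1)/ln(170.0/22.4) = 0.45987/2.02674 = 0.2269
Extrapolate from 170.0 m to 226.0 m: V₃ = 4.91 × (226.0/170.0)^0.2269 = 4.91 × 1.0667 = 5.2377 m/s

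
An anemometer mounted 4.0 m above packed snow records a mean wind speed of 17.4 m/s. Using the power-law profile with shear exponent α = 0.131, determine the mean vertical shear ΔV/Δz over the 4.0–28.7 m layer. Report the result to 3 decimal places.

0.207 m/s/m

Power law: V₂ = V₁ · (z₂/z₁)^α = 17.4 × (7.1750)^0.131 = 22.5249 m/s
ΔV/Δz = (22.5249 − 17.4)/(28.7 − 4.0) = 5.1249/24.7000 = 0.20748 m/s/m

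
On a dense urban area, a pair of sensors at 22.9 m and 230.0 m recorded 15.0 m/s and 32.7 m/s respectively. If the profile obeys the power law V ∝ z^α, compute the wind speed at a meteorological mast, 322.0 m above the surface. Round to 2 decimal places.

36.64 m/s

First find α: α = ln(V₂/V₁)/ln(z₂/z₁) = ln(32.7/15.0)/ln(230.0/22.9) = 0.77932/2.30694 = 0.3378
Extrapolate from 230.0 m to 322.0 m: V₃ = 32.7 × (322.0/230.0)^0.3378 = 32.7 × 1.1204 = 36.6364 m/s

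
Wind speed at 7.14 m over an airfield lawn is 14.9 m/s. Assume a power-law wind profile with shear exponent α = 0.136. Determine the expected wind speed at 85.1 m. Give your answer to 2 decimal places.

Power-law profile: V₂ = V₁ · (z₂/z₁)^α
V₂ = 14.9 × (85.1/7.14)^0.136 = 14.9 × (11.9188)^0.136
    = 14.9 × 1.4008 = 20.8715 m/s

20.87 m/s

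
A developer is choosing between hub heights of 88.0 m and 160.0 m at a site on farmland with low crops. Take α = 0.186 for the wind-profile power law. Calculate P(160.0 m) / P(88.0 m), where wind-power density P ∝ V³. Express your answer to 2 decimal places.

1.40

Speed ratio: V_B/V_A = (z_B/z_A)^α = (160.0/88.0)^0.186 = (1.8182)^0.186 = 1.11762
Power-density ratio: P_B/P_A = (V_B/V_A)³ = (1.11762)³ = 1.39597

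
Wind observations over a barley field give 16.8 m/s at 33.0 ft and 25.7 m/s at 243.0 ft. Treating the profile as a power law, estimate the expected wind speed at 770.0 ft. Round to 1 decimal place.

First find α: α = ln(V₂/V₁)/ln(z₂/z₁) = ln(25.7/16.8)/ln(243.0/33.0) = 0.42511/1.99655 = 0.2129
Extrapolate from 243.0 ft to 770.0 ft: V₃ = 25.7 × (770.0/243.0)^0.2129 = 25.7 × 1.2784 = 32.8536 m/s

32.9 m/s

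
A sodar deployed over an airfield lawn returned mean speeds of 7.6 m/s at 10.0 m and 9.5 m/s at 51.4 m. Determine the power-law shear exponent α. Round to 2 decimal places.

Power law: V₂/V₁ = (z₂/z₁)^α ⇒ α = ln(V₂/V₁) / ln(z₂/z₁)
α = ln(9.5/7.6) / ln(51.4/10.0) = ln(1.2500) / ln(5.1400)
  = 0.22314 / 1.63705 = 0.13631

α ≈ 0.14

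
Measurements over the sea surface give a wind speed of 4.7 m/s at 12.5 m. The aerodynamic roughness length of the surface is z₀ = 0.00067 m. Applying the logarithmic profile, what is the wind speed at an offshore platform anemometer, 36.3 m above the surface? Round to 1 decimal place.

Log law: V(z) ∝ ln(z/z₀), so V₂/V₁ = ln(z₂/z₀) / ln(z₁/z₀).
ln(36.3/0.00067) = 10.9001, ln(12.5/0.00067) = 9.8340
V₂ = 4.7 × 10.9001/9.8340 = 4.7 × 1.1084 = 5.2095 m/s

5.2 m/s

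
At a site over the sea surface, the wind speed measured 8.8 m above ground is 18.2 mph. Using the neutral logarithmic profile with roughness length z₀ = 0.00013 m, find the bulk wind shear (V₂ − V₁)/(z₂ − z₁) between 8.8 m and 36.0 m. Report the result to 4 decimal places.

Log law: V₂ = V₁ · ln(z₂/z₀)/ln(z₁/z₀) = 18.2 × 12.5315/11.1227 = 20.5052 mph
ΔV/Δz = (20.5052 − 18.2)/(36.0 − 8.8) = 2.3052/27.2000 = 0.08475 mph/m

0.0847 mph/m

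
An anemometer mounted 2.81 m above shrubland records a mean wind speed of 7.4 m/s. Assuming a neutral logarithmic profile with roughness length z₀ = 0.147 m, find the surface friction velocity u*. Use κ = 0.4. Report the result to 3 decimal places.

u* ≈ 1.003 m/s

Log law: V(z) = (u*/κ) · ln(z/z₀) ⇒ u* = κ · V / ln(z/z₀)
u* = 0.4 × 7.4 / ln(2.81/0.147) = 0.4 × 7.4 / 2.9505
   = 2.9600 / 2.9505 = 1.0032 m/s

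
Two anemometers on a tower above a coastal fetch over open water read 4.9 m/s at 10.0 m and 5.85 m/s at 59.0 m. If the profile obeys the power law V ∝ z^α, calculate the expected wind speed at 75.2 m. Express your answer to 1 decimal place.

First find α: α = ln(V₂/V₁)/ln(z₂/z₁) = ln(5.85/4.9)/ln(59.0/10.0) = 0.17721/1.77495 = 0.0998
Extrapolate from 59.0 m to 75.2 m: V₃ = 5.85 × (75.2/59.0)^0.0998 = 5.85 × 1.0245 = 5.9934 m/s

6.0 m/s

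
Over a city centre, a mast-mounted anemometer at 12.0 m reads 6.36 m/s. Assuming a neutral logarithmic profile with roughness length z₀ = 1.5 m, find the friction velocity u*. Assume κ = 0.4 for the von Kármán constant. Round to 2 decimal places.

u* ≈ 1.22 m/s

Log law: V(z) = (u*/κ) · ln(z/z₀) ⇒ u* = κ · V / ln(z/z₀)
u* = 0.4 × 6.36 / ln(12.0/1.5) = 0.4 × 6.36 / 2.0794
   = 2.5440 / 2.0794 = 1.2234 m/s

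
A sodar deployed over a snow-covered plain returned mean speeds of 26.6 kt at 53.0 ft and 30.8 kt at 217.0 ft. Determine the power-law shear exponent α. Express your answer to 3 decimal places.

Power law: V₂/V₁ = (z₂/z₁)^α ⇒ α = ln(V₂/V₁) / ln(z₂/z₁)
α = ln(30.8/26.6) / ln(217.0/53.0) = ln(1.1579) / ln(4.0943)
  = 0.14660 / 1.40961 = 0.10400

α ≈ 0.104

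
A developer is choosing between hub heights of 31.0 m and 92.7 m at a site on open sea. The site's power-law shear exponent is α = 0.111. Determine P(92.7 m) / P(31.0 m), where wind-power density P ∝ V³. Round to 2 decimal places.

Speed ratio: V_B/V_A = (z_B/z_A)^α = (92.7/31.0)^0.111 = (2.9903)^0.111 = 1.12929
Power-density ratio: P_B/P_A = (V_B/V_A)³ = (1.12929)³ = 1.44017

1.44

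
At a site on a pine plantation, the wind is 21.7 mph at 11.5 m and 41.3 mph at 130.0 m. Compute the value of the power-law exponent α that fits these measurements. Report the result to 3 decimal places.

Power law: V₂/V₁ = (z₂/z₁)^α ⇒ α = ln(V₂/V₁) / ln(z₂/z₁)
α = ln(41.3/21.7) / ln(130.0/11.5) = ln(1.9032) / ln(11.3043)
  = 0.64355 / 2.42519 = 0.26536

α ≈ 0.265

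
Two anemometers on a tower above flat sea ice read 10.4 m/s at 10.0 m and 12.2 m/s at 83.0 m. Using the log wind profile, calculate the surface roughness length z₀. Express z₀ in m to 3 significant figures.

z₀ ≈ 0.0000490 m

Log law: V(z) ∝ ln(z/z₀). With r = V₁/V₂ = 10.4/12.2 = 0.85246,
r · ln(z₂/z₀) = ln(z₁/z₀) ⇒ ln z₀ = (ln z₁ − r·ln z₂)/(1 − r)
ln z₀ = (2.30259 − 0.85246×4.41884) / 0.14754 = -9.9247
z₀ = exp(-9.9247) = 0.00004895 m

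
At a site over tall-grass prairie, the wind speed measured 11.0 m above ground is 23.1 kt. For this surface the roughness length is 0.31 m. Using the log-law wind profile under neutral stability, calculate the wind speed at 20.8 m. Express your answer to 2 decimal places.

27.22 kt

Log law: V(z) ∝ ln(z/z₀), so V₂/V₁ = ln(z₂/z₀) / ln(z₁/z₀).
ln(20.8/0.31) = 4.2061, ln(11.0/0.31) = 3.5691
V₂ = 23.1 × 4.2061/3.5691 = 23.1 × 1.1785 = 27.2232 kt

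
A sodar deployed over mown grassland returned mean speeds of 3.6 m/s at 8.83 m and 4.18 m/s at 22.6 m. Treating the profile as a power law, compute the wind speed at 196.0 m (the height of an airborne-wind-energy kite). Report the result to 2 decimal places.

5.89 m/s

First find α: α = ln(V₂/V₁)/ln(z₂/z₁) = ln(4.18/3.6)/ln(22.6/8.83) = 0.14938/0.93979 = 0.1589
Extrapolate from 22.6 m to 196.0 m: V₃ = 4.18 × (196.0/22.6)^0.1589 = 4.18 × 1.4097 = 5.8924 m/s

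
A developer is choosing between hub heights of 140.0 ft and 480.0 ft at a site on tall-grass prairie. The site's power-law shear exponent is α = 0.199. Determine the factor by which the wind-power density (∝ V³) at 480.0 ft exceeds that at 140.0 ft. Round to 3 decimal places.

Speed ratio: V_B/V_A = (z_B/z_A)^α = (480.0/140.0)^0.199 = (3.4286)^0.199 = 1.27787
Power-density ratio: P_B/P_A = (V_B/V_A)³ = (1.27787)³ = 2.08671

2.087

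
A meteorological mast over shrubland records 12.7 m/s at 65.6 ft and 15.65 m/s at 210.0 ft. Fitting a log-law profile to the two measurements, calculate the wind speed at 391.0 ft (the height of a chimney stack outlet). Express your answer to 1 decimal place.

17.2 m/s

Log law: V ∝ ln(z/z₀). From the pair, with r = V₁/V₂ = 0.81150,
ln z₀ = (ln z₁ − r·ln z₂)/(1 − r) = (4.1836 − 0.81150×5.3471)/0.18850 = -0.8255 → z₀ = 0.4380 ft
V₃ = V₁ · ln(z₃/z₀)/ln(z₁/z₀) = 12.7 × 6.7942/5.0091 = 17.2260 m/s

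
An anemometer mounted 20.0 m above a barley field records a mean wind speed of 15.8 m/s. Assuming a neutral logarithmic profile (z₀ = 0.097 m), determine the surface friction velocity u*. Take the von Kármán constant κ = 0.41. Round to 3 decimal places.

Log law: V(z) = (u*/κ) · ln(z/z₀) ⇒ u* = κ · V / ln(z/z₀)
u* = 0.41 × 15.8 / ln(20.0/0.097) = 0.41 × 15.8 / 5.3288
   = 6.4780 / 5.3288 = 1.2157 m/s

u* ≈ 1.216 m/s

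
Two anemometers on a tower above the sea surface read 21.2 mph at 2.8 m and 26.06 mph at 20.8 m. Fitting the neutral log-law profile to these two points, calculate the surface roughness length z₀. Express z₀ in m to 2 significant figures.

Log law: V(z) ∝ ln(z/z₀). With r = V₁/V₂ = 21.2/26.06 = 0.81351,
r · ln(z₂/z₀) = ln(z₁/z₀) ⇒ ln z₀ = (ln z₁ − r·ln z₂)/(1 − r)
ln z₀ = (1.02962 − 0.81351×3.03495) / 0.18649 = -7.7179
z₀ = exp(-7.7179) = 0.0004448 m

z₀ ≈ 0.00044 m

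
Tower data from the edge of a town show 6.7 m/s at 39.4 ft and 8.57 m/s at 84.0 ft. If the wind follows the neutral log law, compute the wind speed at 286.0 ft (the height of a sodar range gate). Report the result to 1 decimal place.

Log law: V ∝ ln(z/z₀). From the pair, with r = V₁/V₂ = 0.78180,
ln z₀ = (ln z₁ − r·ln z₂)/(1 − r) = (3.6738 − 0.78180×4.4308)/0.21820 = 0.9613 → z₀ = 2.615 ft
V₃ = V₁ · ln(z₃/z₀)/ln(z₁/z₀) = 6.7 × 4.6947/2.7124 = 11.5963 m/s

11.6 m/s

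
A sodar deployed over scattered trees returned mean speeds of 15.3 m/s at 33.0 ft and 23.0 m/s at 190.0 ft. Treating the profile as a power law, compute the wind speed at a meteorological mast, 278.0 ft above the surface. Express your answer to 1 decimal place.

25.1 m/s

First find α: α = ln(V₂/V₁)/ln(z₂/z₁) = ln(23.0/15.3)/ln(190.0/33.0) = 0.40764/1.75052 = 0.2329
Extrapolate from 190.0 ft to 278.0 ft: V₃ = 23.0 × (278.0/190.0)^0.2329 = 23.0 × 1.0927 = 25.1315 m/s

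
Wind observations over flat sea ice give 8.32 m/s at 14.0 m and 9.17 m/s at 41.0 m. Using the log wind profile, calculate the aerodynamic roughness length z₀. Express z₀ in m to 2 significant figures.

Log law: V(z) ∝ ln(z/z₀). With r = V₁/V₂ = 8.32/9.17 = 0.90731,
r · ln(z₂/z₀) = ln(z₁/z₀) ⇒ ln z₀ = (ln z₁ − r·ln z₂)/(1 − r)
ln z₀ = (2.63906 − 0.90731×3.71357) / 0.09269 = -7.8785
z₀ = exp(-7.8785) = 0.0003788 m

z₀ ≈ 0.00038 m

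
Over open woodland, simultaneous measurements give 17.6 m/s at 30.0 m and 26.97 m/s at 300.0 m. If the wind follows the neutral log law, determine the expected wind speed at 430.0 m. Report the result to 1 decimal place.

28.4 m/s

Log law: V ∝ ln(z/z₀). From the pair, with r = V₁/V₂ = 0.65258,
ln z₀ = (ln z₁ − r·ln z₂)/(1 − r) = (3.4012 − 0.65258×5.7038)/0.34742 = -0.9238 → z₀ = 0.3970 m
V₃ = V₁ · ln(z₃/z₀)/ln(z₁/z₀) = 17.6 × 6.9876/4.3250 = 28.4350 m/s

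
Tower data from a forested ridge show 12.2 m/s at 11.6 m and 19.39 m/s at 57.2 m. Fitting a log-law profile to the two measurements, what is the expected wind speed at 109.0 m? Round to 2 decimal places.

22.30 m/s

Log law: V ∝ ln(z/z₀). From the pair, with r = V₁/V₂ = 0.62919,
ln z₀ = (ln z₁ − r·ln z₂)/(1 − r) = (2.4510 − 0.62919×4.0466)/0.37081 = -0.2563 → z₀ = 0.7739 m
V₃ = V₁ · ln(z₃/z₀)/ln(z₁/z₀) = 12.2 × 4.9477/2.7073 = 22.2956 m/s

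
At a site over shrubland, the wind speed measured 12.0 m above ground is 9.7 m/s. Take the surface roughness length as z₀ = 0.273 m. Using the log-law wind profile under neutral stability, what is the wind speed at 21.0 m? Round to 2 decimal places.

11.13 m/s

Log law: V(z) ∝ ln(z/z₀), so V₂/V₁ = ln(z₂/z₀) / ln(z₁/z₀).
ln(21.0/0.273) = 4.3428, ln(12.0/0.273) = 3.7832
V₂ = 9.7 × 4.3428/3.7832 = 9.7 × 1.1479 = 11.1348 m/s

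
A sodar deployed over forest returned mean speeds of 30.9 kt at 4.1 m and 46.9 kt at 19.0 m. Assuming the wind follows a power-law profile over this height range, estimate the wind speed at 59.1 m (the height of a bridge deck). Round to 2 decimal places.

63.87 kt

First find α: α = ln(V₂/V₁)/ln(z₂/z₁) = ln(46.9/30.9)/ln(19.0/4.1) = 0.41726/1.53345 = 0.2721
Extrapolate from 19.0 m to 59.1 m: V₃ = 46.9 × (59.1/19.0)^0.2721 = 46.9 × 1.3618 = 63.8669 kt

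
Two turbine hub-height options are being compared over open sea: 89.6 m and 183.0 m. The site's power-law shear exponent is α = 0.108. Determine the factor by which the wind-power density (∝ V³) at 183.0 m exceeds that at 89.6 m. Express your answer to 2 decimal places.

1.26

Speed ratio: V_B/V_A = (z_B/z_A)^α = (183.0/89.6)^0.108 = (2.0424)^0.108 = 1.08018
Power-density ratio: P_B/P_A = (V_B/V_A)³ = (1.08018)³ = 1.26034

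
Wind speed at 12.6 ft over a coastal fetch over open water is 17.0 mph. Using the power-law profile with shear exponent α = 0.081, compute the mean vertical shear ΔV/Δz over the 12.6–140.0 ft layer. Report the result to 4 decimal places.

Power law: V₂ = V₁ · (z₂/z₁)^α = 17.0 × (11.1111)^0.081 = 20.6612 mph
ΔV/Δz = (20.6612 − 17.0)/(140.0 − 12.6) = 3.6612/127.4000 = 0.02874 mph/ft

0.0287 mph/ft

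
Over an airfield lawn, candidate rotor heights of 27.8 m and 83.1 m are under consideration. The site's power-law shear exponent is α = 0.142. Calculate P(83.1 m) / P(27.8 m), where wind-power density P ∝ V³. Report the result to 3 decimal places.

Speed ratio: V_B/V_A = (z_B/z_A)^α = (83.1/27.8)^0.142 = (2.9892)^0.142 = 1.16823
Power-density ratio: P_B/P_A = (V_B/V_A)³ = (1.16823)³ = 1.59436

1.594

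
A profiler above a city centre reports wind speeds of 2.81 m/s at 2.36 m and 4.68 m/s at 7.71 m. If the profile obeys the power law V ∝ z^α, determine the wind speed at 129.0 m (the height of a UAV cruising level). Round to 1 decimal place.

15.8 m/s

First find α: α = ln(V₂/V₁)/ln(z₂/z₁) = ln(4.68/2.81)/ln(7.71/2.36) = 0.51011/1.18386 = 0.4309
Extrapolate from 7.71 m to 129.0 m: V₃ = 4.68 × (129.0/7.71)^0.4309 = 4.68 × 3.3667 = 15.7564 m/s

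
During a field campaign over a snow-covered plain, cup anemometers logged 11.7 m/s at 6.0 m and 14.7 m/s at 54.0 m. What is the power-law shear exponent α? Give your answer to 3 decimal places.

α ≈ 0.104

Power law: V₂/V₁ = (z₂/z₁)^α ⇒ α = ln(V₂/V₁) / ln(z₂/z₁)
α = ln(14.7/11.7) / ln(54.0/6.0) = ln(1.2564) / ln(9.0000)
  = 0.22826 / 2.19722 = 0.10388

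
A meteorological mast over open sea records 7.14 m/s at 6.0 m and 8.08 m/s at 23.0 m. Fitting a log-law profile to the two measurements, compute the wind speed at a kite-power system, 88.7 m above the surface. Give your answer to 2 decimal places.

9.02 m/s

Log law: V ∝ ln(z/z₀). From the pair, with r = V₁/V₂ = 0.88366,
ln z₀ = (ln z₁ − r·ln z₂)/(1 − r) = (1.7918 − 0.88366×3.1355)/0.11634 = -8.4149 → z₀ = 0.0002215 m
V₃ = V₁ · ln(z₃/z₀)/ln(z₁/z₀) = 7.14 × 12.9002/10.2067 = 9.0242 m/s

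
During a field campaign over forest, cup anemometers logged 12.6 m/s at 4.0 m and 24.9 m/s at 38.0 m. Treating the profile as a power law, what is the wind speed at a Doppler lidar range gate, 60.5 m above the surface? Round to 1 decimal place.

28.7 m/s

First find α: α = ln(V₂/V₁)/ln(z₂/z₁) = ln(24.9/12.6)/ln(38.0/4.0) = 0.68117/2.25129 = 0.3026
Extrapolate from 38.0 m to 60.5 m: V₃ = 24.9 × (60.5/38.0)^0.3026 = 24.9 × 1.1511 = 28.6622 m/s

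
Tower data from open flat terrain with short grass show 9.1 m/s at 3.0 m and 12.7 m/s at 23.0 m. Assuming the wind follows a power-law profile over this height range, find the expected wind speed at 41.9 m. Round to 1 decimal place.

First find α: α = ln(V₂/V₁)/ln(z₂/z₁) = ln(12.7/9.1)/ln(23.0/3.0) = 0.33333/2.03688 = 0.1636
Extrapolate from 23.0 m to 41.9 m: V₃ = 12.7 × (41.9/23.0)^0.1636 = 12.7 × 1.1031 = 14.0098 m/s

14.0 m/s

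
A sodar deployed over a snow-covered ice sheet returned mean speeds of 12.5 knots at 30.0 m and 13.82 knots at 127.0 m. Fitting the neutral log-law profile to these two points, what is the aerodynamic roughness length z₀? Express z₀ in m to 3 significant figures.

z₀ ≈ 0.0000349 m

Log law: V(z) ∝ ln(z/z₀). With r = V₁/V₂ = 12.5/13.82 = 0.90449,
r · ln(z₂/z₀) = ln(z₁/z₀) ⇒ ln z₀ = (ln z₁ − r·ln z₂)/(1 − r)
ln z₀ = (3.40120 − 0.90449×4.84419) / 0.09551 = -10.2635
z₀ = exp(-10.2635) = 0.00003488 m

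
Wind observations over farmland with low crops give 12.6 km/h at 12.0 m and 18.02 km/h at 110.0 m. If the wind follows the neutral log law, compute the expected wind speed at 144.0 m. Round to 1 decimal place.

Log law: V ∝ ln(z/z₀). From the pair, with r = V₁/V₂ = 0.69922,
ln z₀ = (ln z₁ − r·ln z₂)/(1 − r) = (2.4849 − 0.69922×4.7005)/0.30078 = -2.6657 → z₀ = 0.06955 m
V₃ = V₁ · ln(z₃/z₀)/ln(z₁/z₀) = 12.6 × 7.6355/5.1506 = 18.6789 km/h

18.7 km/h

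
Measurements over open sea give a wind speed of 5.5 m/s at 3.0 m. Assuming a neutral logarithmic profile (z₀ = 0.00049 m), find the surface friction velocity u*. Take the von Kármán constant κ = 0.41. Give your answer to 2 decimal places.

Log law: V(z) = (u*/κ) · ln(z/z₀) ⇒ u* = κ · V / ln(z/z₀)
u* = 0.41 × 5.5 / ln(3.0/0.00049) = 0.41 × 5.5 / 8.7197
   = 2.2550 / 8.7197 = 0.2586 m/s

u* ≈ 0.26 m/s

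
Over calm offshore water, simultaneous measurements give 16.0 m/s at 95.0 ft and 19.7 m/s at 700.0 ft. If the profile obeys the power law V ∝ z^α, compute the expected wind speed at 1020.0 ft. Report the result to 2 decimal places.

20.49 m/s

First find α: α = ln(V₂/V₁)/ln(z₂/z₁) = ln(19.7/16.0)/ln(700.0/95.0) = 0.20803/1.99720 = 0.1042
Extrapolate from 700.0 ft to 1020.0 ft: V₃ = 19.7 × (1020.0/700.0)^0.1042 = 19.7 × 1.0400 = 20.4879 m/s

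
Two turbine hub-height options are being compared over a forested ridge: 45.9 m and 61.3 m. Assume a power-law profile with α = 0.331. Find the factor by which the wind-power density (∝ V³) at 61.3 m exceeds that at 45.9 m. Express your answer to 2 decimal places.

1.33

Speed ratio: V_B/V_A = (z_B/z_A)^α = (61.3/45.9)^0.331 = (1.3355)^0.331 = 1.10050
Power-density ratio: P_B/P_A = (V_B/V_A)³ = (1.10050)³ = 1.33281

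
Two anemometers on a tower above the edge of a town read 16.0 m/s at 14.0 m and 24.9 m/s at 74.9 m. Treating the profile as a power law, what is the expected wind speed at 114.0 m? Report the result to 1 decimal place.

First find α: α = ln(V₂/V₁)/ln(z₂/z₁) = ln(24.9/16.0)/ln(74.9/14.0) = 0.44228/1.67710 = 0.2637
Extrapolate from 74.9 m to 114.0 m: V₃ = 24.9 × (114.0/74.9)^0.2637 = 24.9 × 1.1171 = 27.8168 m/s

27.8 m/s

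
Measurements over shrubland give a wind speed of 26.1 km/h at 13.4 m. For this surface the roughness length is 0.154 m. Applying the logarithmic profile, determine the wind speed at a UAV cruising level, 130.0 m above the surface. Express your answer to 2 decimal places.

Log law: V(z) ∝ ln(z/z₀), so V₂/V₁ = ln(z₂/z₀) / ln(z₁/z₀).
ln(130.0/0.154) = 6.7383, ln(13.4/0.154) = 4.4661
V₂ = 26.1 × 6.7383/4.4661 = 26.1 × 1.5088 = 39.3794 km/h

39.38 km/h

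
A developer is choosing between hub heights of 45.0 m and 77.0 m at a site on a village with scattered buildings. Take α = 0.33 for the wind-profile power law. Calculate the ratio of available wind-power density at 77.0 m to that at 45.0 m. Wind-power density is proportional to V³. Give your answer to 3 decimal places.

1.702

Speed ratio: V_B/V_A = (z_B/z_A)^α = (77.0/45.0)^0.33 = (1.7111)^0.33 = 1.19394
Power-density ratio: P_B/P_A = (V_B/V_A)³ = (1.19394)³ = 1.70194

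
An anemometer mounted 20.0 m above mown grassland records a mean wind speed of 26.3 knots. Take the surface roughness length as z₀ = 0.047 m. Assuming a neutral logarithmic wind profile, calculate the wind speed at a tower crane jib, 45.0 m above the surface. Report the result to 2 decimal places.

29.82 knots

Log law: V(z) ∝ ln(z/z₀), so V₂/V₁ = ln(z₂/z₀) / ln(z₁/z₀).
ln(45.0/0.047) = 6.8643, ln(20.0/0.047) = 6.0533
V₂ = 26.3 × 6.8643/6.0533 = 26.3 × 1.1340 = 29.8233 knots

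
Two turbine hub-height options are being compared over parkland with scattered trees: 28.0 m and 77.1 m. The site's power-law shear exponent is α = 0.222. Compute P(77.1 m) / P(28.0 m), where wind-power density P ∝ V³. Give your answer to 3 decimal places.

1.963

Speed ratio: V_B/V_A = (z_B/z_A)^α = (77.1/28.0)^0.222 = (2.7536)^0.222 = 1.25215
Power-density ratio: P_B/P_A = (V_B/V_A)³ = (1.25215)³ = 1.96323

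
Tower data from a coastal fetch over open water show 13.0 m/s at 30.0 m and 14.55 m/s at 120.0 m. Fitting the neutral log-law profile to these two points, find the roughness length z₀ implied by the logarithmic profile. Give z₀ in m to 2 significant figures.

Log law: V(z) ∝ ln(z/z₀). With r = V₁/V₂ = 13.0/14.55 = 0.89347,
r · ln(z₂/z₀) = ln(z₁/z₀) ⇒ ln z₀ = (ln z₁ − r·ln z₂)/(1 − r)
ln z₀ = (3.40120 − 0.89347×4.78749) / 0.10653 = -8.2258
z₀ = exp(-8.2258) = 0.0002677 m

z₀ ≈ 0.00027 m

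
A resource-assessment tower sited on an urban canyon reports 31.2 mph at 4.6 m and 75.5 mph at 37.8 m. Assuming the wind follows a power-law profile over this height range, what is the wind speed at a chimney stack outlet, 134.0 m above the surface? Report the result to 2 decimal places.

128.39 mph

First find α: α = ln(V₂/V₁)/ln(z₂/z₁) = ln(75.5/31.2)/ln(37.8/4.6) = 0.88371/2.10625 = 0.4196
Extrapolate from 37.8 m to 134.0 m: V₃ = 75.5 × (134.0/37.8)^0.4196 = 75.5 × 1.7006 = 128.3945 mph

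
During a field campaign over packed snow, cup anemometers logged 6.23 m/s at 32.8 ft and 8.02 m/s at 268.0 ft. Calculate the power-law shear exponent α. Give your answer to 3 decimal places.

α ≈ 0.120

Power law: V₂/V₁ = (z₂/z₁)^α ⇒ α = ln(V₂/V₁) / ln(z₂/z₁)
α = ln(8.02/6.23) / ln(268.0/32.8) = ln(1.2873) / ln(8.1707)
  = 0.25256 / 2.10056 = 0.12024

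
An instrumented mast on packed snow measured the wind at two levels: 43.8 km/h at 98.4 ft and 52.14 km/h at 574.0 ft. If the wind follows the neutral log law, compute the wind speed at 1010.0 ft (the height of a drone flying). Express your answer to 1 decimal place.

54.8 km/h

Log law: V ∝ ln(z/z₀). From the pair, with r = V₁/V₂ = 0.84005,
ln z₀ = (ln z₁ − r·ln z₂)/(1 − r) = (4.5890 − 0.84005×6.3526)/0.15995 = -4.6730 → z₀ = 0.009344 ft
V₃ = V₁ · ln(z₃/z₀)/ln(z₁/z₀) = 43.8 × 11.5907/9.2620 = 54.8122 km/h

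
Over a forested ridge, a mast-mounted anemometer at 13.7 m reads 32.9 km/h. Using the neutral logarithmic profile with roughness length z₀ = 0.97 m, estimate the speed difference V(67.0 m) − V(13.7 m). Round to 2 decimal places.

19.72 km/h

Log law: V₂ = V₁ · ln(z₂/z₀)/ln(z₁/z₀) = 32.9 × 4.2352/2.6479 = 52.6224 km/h
ΔV = 52.6224 − 32.9 = 19.7224 km/h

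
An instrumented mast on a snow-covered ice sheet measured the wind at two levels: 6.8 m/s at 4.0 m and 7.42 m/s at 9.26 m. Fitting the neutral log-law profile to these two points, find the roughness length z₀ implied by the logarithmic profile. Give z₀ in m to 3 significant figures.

Log law: V(z) ∝ ln(z/z₀). With r = V₁/V₂ = 6.8/7.42 = 0.91644,
r · ln(z₂/z₀) = ln(z₁/z₀) ⇒ ln z₀ = (ln z₁ − r·ln z₂)/(1 − r)
ln z₀ = (1.38629 − 0.91644×2.22570) / 0.08356 = -7.8201
z₀ = exp(-7.8201) = 0.0004016 m

z₀ ≈ 0.000402 m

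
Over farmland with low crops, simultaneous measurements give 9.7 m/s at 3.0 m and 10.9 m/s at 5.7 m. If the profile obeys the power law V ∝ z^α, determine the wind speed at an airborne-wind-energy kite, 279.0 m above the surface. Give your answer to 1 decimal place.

First find α: α = ln(V₂/V₁)/ln(z₂/z₁) = ln(10.9/9.7)/ln(5.7/3.0) = 0.11664/0.64185 = 0.1817
Extrapolate from 5.7 m to 279.0 m: V₃ = 10.9 × (279.0/5.7)^0.1817 = 10.9 × 2.0279 = 22.1046 m/s

22.1 m/s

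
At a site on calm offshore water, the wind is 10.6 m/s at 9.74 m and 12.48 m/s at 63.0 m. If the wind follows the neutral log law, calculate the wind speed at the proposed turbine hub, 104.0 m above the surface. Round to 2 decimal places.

Log law: V ∝ ln(z/z₀). From the pair, with r = V₁/V₂ = 0.84936,
ln z₀ = (ln z₁ − r·ln z₂)/(1 − r) = (2.2762 − 0.84936×4.1431)/0.15064 = -8.2499 → z₀ = 0.0002613 m
V₃ = V₁ · ln(z₃/z₀)/ln(z₁/z₀) = 10.6 × 12.8943/10.5261 = 12.9848 m/s

12.98 m/s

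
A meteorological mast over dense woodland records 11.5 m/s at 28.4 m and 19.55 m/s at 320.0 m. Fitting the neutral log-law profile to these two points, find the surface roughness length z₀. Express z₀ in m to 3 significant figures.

z₀ ≈ 0.893 m

Log law: V(z) ∝ ln(z/z₀). With r = V₁/V₂ = 11.5/19.55 = 0.58824,
r · ln(z₂/z₀) = ln(z₁/z₀) ⇒ ln z₀ = (ln z₁ − r·ln z₂)/(1 − r)
ln z₀ = (3.34639 − 0.58824×5.76832) / 0.41176 = -0.1135
z₀ = exp(-0.1135) = 0.8927 m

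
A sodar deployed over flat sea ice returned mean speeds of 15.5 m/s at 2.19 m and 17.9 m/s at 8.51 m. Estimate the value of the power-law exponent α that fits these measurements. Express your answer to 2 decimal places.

α ≈ 0.11

Power law: V₂/V₁ = (z₂/z₁)^α ⇒ α = ln(V₂/V₁) / ln(z₂/z₁)
α = ln(17.9/15.5) / ln(8.51/2.19) = ln(1.1548) / ln(3.8858)
  = 0.14396 / 1.35734 = 0.10606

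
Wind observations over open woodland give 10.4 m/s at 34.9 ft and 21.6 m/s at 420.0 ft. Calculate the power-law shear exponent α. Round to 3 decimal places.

Power law: V₂/V₁ = (z₂/z₁)^α ⇒ α = ln(V₂/V₁) / ln(z₂/z₁)
α = ln(21.6/10.4) / ln(420.0/34.9) = ln(2.0769) / ln(12.0344)
  = 0.73089 / 2.48777 = 0.29379

α ≈ 0.294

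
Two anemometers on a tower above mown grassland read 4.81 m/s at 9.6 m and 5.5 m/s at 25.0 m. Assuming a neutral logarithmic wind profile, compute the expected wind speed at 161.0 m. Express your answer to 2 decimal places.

6.84 m/s

Log law: V ∝ ln(z/z₀). From the pair, with r = V₁/V₂ = 0.87455,
ln z₀ = (ln z₁ − r·ln z₂)/(1 − r) = (2.2618 − 0.87455×3.2189)/0.12545 = -4.4103 → z₀ = 0.01215 m
V₃ = V₁ · ln(z₃/z₀)/ln(z₁/z₀) = 4.81 × 9.4917/6.6720 = 6.8427 m/s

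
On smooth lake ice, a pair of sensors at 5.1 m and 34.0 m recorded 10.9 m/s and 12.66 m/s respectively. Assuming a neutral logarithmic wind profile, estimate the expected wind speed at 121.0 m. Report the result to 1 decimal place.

Log law: V ∝ ln(z/z₀). From the pair, with r = V₁/V₂ = 0.86098,
ln z₀ = (ln z₁ − r·ln z₂)/(1 − r) = (1.6292 − 0.86098×3.5264)/0.13902 = -10.1200 → z₀ = 0.00004027 m
V₃ = V₁ · ln(z₃/z₀)/ln(z₁/z₀) = 10.9 × 14.9158/11.7492 = 13.8377 m/s

13.8 m/s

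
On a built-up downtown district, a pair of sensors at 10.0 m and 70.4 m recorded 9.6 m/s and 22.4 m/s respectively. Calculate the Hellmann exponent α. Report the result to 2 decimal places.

Power law: V₂/V₁ = (z₂/z₁)^α ⇒ α = ln(V₂/V₁) / ln(z₂/z₁)
α = ln(22.4/9.6) / ln(70.4/10.0) = ln(2.3333) / ln(7.0400)
  = 0.84730 / 1.95161 = 0.43415

α ≈ 0.43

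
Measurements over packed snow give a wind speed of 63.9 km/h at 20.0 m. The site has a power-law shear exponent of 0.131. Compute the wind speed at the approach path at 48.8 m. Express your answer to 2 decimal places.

Power-law profile: V₂ = V₁ · (z₂/z₁)^α
V₂ = 63.9 × (48.8/20.0)^0.131 = 63.9 × (2.4400)^0.131
    = 63.9 × 1.1240 = 71.8206 km/h

71.82 km/h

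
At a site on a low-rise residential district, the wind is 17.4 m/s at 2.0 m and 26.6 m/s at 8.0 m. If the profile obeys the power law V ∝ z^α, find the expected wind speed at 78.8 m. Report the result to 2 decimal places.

53.58 m/s

First find α: α = ln(V₂/V₁)/ln(z₂/z₁) = ln(26.6/17.4)/ln(8.0/2.0) = 0.42444/1.38629 = 0.3062
Extrapolate from 8.0 m to 78.8 m: V₃ = 26.6 × (78.8/8.0)^0.3062 = 26.6 × 2.0145 = 53.5848 m/s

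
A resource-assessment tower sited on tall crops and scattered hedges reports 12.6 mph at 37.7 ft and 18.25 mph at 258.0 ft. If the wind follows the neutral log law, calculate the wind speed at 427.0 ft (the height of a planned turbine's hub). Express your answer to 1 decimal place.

Log law: V ∝ ln(z/z₀). From the pair, with r = V₁/V₂ = 0.69041,
ln z₀ = (ln z₁ − r·ln z₂)/(1 − r) = (3.6297 − 0.69041×5.5530)/0.30959 = -0.6595 → z₀ = 0.5171 ft
V₃ = V₁ · ln(z₃/z₀)/ln(z₁/z₀) = 12.6 × 6.7163/4.2891 = 19.7301 mph

19.7 mph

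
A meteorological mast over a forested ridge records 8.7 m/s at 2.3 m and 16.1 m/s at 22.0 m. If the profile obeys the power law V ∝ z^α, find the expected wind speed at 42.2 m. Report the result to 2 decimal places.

First find α: α = ln(V₂/V₁)/ln(z₂/z₁) = ln(16.1/8.7)/ln(22.0/2.3) = 0.61550/2.25813 = 0.2726
Extrapolate from 22.0 m to 42.2 m: V₃ = 16.1 × (42.2/22.0)^0.2726 = 16.1 × 1.1943 = 19.2279 m/s

19.23 m/s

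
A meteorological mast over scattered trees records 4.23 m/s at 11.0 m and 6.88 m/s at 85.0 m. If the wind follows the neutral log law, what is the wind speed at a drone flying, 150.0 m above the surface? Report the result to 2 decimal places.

7.62 m/s

Log law: V ∝ ln(z/z₀). From the pair, with r = V₁/V₂ = 0.61483,
ln z₀ = (ln z₁ − r·ln z₂)/(1 − r) = (2.3979 − 0.61483×4.4427)/0.38517 = -0.8660 → z₀ = 0.4206 m
V₃ = V₁ · ln(z₃/z₀)/ln(z₁/z₀) = 4.23 × 5.8766/3.2639 = 7.6161 m/s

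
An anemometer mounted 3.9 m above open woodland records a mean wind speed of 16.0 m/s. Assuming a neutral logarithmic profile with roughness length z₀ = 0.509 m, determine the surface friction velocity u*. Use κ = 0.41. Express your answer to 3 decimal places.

u* ≈ 3.222 m/s

Log law: V(z) = (u*/κ) · ln(z/z₀) ⇒ u* = κ · V / ln(z/z₀)
u* = 0.41 × 16.0 / ln(3.9/0.509) = 0.41 × 16.0 / 2.0363
   = 6.5600 / 2.0363 = 3.2216 m/s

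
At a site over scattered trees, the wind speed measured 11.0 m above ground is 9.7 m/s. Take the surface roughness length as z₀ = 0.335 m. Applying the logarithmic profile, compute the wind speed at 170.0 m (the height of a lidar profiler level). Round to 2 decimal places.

Log law: V(z) ∝ ln(z/z₀), so V₂/V₁ = ln(z₂/z₀) / ln(z₁/z₀).
ln(170.0/0.335) = 6.2294, ln(11.0/0.335) = 3.4915
V₂ = 9.7 × 6.2294/3.4915 = 9.7 × 1.7842 = 17.3063 m/s

17.31 m/s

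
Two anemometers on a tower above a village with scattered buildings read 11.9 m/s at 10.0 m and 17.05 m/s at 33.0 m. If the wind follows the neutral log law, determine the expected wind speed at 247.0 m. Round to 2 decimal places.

25.73 m/s

Log law: V ∝ ln(z/z₀). From the pair, with r = V₁/V₂ = 0.69795,
ln z₀ = (ln z₁ − r·ln z₂)/(1 − r) = (2.3026 − 0.69795×3.4965)/0.30205 = -0.4562 → z₀ = 0.6337 m
V₃ = V₁ · ln(z₃/z₀)/ln(z₁/z₀) = 11.9 × 5.9656/2.7588 = 25.7326 m/s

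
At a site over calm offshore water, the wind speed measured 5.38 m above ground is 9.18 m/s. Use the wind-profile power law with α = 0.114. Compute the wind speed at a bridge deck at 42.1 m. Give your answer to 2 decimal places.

11.61 m/s

Power-law profile: V₂ = V₁ · (z₂/z₁)^α
V₂ = 9.18 × (42.1/5.38)^0.114 = 9.18 × (7.8253)^0.114
    = 9.18 × 1.2643 = 11.6065 m/s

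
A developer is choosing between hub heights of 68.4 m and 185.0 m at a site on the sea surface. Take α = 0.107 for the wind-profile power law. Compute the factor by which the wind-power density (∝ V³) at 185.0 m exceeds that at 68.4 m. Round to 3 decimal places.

1.376

Speed ratio: V_B/V_A = (z_B/z_A)^α = (185.0/68.4)^0.107 = (2.7047)^0.107 = 1.11234
Power-density ratio: P_B/P_A = (V_B/V_A)³ = (1.11234)³ = 1.37629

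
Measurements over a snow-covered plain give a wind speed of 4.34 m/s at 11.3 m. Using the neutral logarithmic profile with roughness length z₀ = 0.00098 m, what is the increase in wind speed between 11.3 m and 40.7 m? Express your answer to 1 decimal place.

0.6 m/s

Log law: V₂ = V₁ · ln(z₂/z₀)/ln(z₁/z₀) = 4.34 × 10.6342/9.3528 = 4.9346 m/s
ΔV = 4.9346 − 4.34 = 0.5946 m/s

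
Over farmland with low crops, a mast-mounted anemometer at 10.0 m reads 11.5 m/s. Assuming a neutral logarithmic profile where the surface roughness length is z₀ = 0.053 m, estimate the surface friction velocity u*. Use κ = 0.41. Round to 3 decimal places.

u* ≈ 0.900 m/s

Log law: V(z) = (u*/κ) · ln(z/z₀) ⇒ u* = κ · V / ln(z/z₀)
u* = 0.41 × 11.5 / ln(10.0/0.053) = 0.41 × 11.5 / 5.2400
   = 4.7150 / 5.2400 = 0.8998 m/s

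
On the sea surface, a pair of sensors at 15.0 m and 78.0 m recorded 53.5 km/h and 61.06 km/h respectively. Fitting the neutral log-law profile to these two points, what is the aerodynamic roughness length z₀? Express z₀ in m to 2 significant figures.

z₀ ≈ 0.00013 m

Log law: V(z) ∝ ln(z/z₀). With r = V₁/V₂ = 53.5/61.06 = 0.87619,
r · ln(z₂/z₀) = ln(z₁/z₀) ⇒ ln z₀ = (ln z₁ − r·ln z₂)/(1 − r)
ln z₀ = (2.70805 − 0.87619×4.35671) / 0.12381 = -8.9590
z₀ = exp(-8.9590) = 0.0001286 m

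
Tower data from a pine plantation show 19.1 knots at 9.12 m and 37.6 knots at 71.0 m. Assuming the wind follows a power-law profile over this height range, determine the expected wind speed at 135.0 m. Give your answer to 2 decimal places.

First find α: α = ln(V₂/V₁)/ln(z₂/z₁) = ln(37.6/19.1)/ln(71.0/9.12) = 0.67732/2.05221 = 0.3300
Extrapolate from 71.0 m to 135.0 m: V₃ = 37.6 × (135.0/71.0)^0.3300 = 37.6 × 1.2363 = 46.4830 knots

46.48 knots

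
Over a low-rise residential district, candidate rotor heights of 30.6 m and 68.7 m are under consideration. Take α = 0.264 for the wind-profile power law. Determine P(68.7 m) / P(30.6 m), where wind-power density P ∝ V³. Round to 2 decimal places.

1.90

Speed ratio: V_B/V_A = (z_B/z_A)^α = (68.7/30.6)^0.264 = (2.2451)^0.264 = 1.23802
Power-density ratio: P_B/P_A = (V_B/V_A)³ = (1.23802)³ = 1.89749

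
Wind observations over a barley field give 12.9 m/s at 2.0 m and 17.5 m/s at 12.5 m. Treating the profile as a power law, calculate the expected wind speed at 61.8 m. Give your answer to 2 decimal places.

22.83 m/s

First find α: α = ln(V₂/V₁)/ln(z₂/z₁) = ln(17.5/12.9)/ln(12.5/2.0) = 0.30497/1.83258 = 0.1664
Extrapolate from 12.5 m to 61.8 m: V₃ = 17.5 × (61.8/12.5)^0.1664 = 17.5 × 1.3047 = 22.8320 m/s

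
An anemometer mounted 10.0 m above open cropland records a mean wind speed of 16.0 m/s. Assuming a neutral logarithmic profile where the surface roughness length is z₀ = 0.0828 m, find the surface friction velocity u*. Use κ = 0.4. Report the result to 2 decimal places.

u* ≈ 1.34 m/s

Log law: V(z) = (u*/κ) · ln(z/z₀) ⇒ u* = κ · V / ln(z/z₀)
u* = 0.4 × 16.0 / ln(10.0/0.0828) = 0.4 × 16.0 / 4.7939
   = 6.4000 / 4.7939 = 1.3350 m/s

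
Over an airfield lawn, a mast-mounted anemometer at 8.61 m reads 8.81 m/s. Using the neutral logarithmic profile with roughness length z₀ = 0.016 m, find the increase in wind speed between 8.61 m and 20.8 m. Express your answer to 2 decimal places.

1.24 m/s

Log law: V₂ = V₁ · ln(z₂/z₀)/ln(z₁/z₀) = 8.81 × 7.1701/6.2881 = 10.0458 m/s
ΔV = 10.0458 − 8.81 = 1.2358 m/s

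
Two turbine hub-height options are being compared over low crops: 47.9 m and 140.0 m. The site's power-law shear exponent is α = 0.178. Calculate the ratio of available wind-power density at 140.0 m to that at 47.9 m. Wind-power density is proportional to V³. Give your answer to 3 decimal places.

Speed ratio: V_B/V_A = (z_B/z_A)^α = (140.0/47.9)^0.178 = (2.9228)^0.178 = 1.21035
Power-density ratio: P_B/P_A = (V_B/V_A)³ = (1.21035)³ = 1.77310

1.773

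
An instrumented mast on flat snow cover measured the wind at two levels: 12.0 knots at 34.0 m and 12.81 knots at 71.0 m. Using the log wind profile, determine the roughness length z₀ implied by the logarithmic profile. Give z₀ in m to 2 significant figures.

z₀ ≈ 0.00062 m

Log law: V(z) ∝ ln(z/z₀). With r = V₁/V₂ = 12.0/12.81 = 0.93677,
r · ln(z₂/z₀) = ln(z₁/z₀) ⇒ ln z₀ = (ln z₁ − r·ln z₂)/(1 − r)
ln z₀ = (3.52636 − 0.93677×4.26268) / 0.06323 = -7.3821
z₀ = exp(-7.3821) = 0.0006223 m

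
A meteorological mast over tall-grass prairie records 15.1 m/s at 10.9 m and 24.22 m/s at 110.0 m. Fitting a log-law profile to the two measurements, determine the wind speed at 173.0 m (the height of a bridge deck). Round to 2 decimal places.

26.01 m/s

Log law: V ∝ ln(z/z₀). From the pair, with r = V₁/V₂ = 0.62345,
ln z₀ = (ln z₁ − r·ln z₂)/(1 − r) = (2.3888 − 0.62345×4.7005)/0.37655 = -1.4388 → z₀ = 0.2372 m
V₃ = V₁ · ln(z₃/z₀)/ln(z₁/z₀) = 15.1 × 6.5920/3.8275 = 26.0064 m/s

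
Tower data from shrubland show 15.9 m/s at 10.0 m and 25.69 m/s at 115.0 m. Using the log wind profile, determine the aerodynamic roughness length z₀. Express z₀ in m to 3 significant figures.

Log law: V(z) ∝ ln(z/z₀). With r = V₁/V₂ = 15.9/25.69 = 0.61892,
r · ln(z₂/z₀) = ln(z₁/z₀) ⇒ ln z₀ = (ln z₁ − r·ln z₂)/(1 − r)
ln z₀ = (2.30259 − 0.61892×4.74493) / 0.38108 = -1.6640
z₀ = exp(-1.6640) = 0.1894 m

z₀ ≈ 0.189 m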